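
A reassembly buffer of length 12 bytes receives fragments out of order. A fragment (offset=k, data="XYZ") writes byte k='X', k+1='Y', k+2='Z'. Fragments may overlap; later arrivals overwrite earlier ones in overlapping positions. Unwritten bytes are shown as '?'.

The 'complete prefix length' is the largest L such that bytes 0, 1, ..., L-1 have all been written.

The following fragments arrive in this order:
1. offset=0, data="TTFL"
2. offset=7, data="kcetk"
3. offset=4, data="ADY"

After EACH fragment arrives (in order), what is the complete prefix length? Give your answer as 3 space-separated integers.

Fragment 1: offset=0 data="TTFL" -> buffer=TTFL???????? -> prefix_len=4
Fragment 2: offset=7 data="kcetk" -> buffer=TTFL???kcetk -> prefix_len=4
Fragment 3: offset=4 data="ADY" -> buffer=TTFLADYkcetk -> prefix_len=12

Answer: 4 4 12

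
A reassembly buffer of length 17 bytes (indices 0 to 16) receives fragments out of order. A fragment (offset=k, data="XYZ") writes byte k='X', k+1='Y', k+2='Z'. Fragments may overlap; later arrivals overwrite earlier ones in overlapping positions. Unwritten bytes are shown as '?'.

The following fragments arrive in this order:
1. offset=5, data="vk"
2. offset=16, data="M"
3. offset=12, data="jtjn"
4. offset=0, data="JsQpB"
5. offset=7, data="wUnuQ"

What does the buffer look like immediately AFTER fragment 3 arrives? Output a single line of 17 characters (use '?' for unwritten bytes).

Fragment 1: offset=5 data="vk" -> buffer=?????vk??????????
Fragment 2: offset=16 data="M" -> buffer=?????vk?????????M
Fragment 3: offset=12 data="jtjn" -> buffer=?????vk?????jtjnM

Answer: ?????vk?????jtjnM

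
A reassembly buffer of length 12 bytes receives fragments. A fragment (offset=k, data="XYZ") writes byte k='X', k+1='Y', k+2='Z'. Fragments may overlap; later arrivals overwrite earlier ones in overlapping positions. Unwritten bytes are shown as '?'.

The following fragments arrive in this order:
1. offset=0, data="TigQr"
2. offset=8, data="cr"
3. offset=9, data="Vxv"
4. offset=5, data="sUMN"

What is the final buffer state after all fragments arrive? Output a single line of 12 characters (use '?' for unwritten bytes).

Fragment 1: offset=0 data="TigQr" -> buffer=TigQr???????
Fragment 2: offset=8 data="cr" -> buffer=TigQr???cr??
Fragment 3: offset=9 data="Vxv" -> buffer=TigQr???cVxv
Fragment 4: offset=5 data="sUMN" -> buffer=TigQrsUMNVxv

Answer: TigQrsUMNVxv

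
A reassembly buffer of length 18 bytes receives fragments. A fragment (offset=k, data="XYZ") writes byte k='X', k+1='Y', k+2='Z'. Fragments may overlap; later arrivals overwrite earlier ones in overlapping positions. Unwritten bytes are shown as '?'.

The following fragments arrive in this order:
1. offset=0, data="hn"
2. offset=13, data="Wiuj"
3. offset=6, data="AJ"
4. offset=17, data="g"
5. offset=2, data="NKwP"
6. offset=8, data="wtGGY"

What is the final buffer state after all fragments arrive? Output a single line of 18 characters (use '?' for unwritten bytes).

Fragment 1: offset=0 data="hn" -> buffer=hn????????????????
Fragment 2: offset=13 data="Wiuj" -> buffer=hn???????????Wiuj?
Fragment 3: offset=6 data="AJ" -> buffer=hn????AJ?????Wiuj?
Fragment 4: offset=17 data="g" -> buffer=hn????AJ?????Wiujg
Fragment 5: offset=2 data="NKwP" -> buffer=hnNKwPAJ?????Wiujg
Fragment 6: offset=8 data="wtGGY" -> buffer=hnNKwPAJwtGGYWiujg

Answer: hnNKwPAJwtGGYWiujg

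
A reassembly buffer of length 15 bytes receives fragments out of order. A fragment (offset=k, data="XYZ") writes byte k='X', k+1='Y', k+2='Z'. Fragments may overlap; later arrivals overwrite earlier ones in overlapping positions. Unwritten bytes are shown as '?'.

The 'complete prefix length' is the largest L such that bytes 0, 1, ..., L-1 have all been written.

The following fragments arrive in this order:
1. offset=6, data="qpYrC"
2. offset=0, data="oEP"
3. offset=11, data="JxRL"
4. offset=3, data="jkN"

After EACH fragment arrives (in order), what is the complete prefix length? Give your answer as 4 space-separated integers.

Fragment 1: offset=6 data="qpYrC" -> buffer=??????qpYrC???? -> prefix_len=0
Fragment 2: offset=0 data="oEP" -> buffer=oEP???qpYrC???? -> prefix_len=3
Fragment 3: offset=11 data="JxRL" -> buffer=oEP???qpYrCJxRL -> prefix_len=3
Fragment 4: offset=3 data="jkN" -> buffer=oEPjkNqpYrCJxRL -> prefix_len=15

Answer: 0 3 3 15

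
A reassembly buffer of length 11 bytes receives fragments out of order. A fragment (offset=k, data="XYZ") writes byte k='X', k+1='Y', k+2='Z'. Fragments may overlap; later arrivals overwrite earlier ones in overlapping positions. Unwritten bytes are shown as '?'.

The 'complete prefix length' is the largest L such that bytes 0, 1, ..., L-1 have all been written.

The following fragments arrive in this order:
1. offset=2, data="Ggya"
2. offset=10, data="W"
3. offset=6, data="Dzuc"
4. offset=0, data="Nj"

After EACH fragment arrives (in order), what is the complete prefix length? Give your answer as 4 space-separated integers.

Answer: 0 0 0 11

Derivation:
Fragment 1: offset=2 data="Ggya" -> buffer=??Ggya????? -> prefix_len=0
Fragment 2: offset=10 data="W" -> buffer=??Ggya????W -> prefix_len=0
Fragment 3: offset=6 data="Dzuc" -> buffer=??GgyaDzucW -> prefix_len=0
Fragment 4: offset=0 data="Nj" -> buffer=NjGgyaDzucW -> prefix_len=11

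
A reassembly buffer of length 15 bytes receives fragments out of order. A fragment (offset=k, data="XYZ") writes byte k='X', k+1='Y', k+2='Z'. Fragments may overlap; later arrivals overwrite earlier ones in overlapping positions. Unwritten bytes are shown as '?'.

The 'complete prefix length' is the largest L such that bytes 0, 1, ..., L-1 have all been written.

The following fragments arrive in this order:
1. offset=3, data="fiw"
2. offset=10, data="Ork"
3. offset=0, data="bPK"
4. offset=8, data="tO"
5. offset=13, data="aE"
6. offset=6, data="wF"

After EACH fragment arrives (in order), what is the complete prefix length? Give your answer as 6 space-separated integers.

Fragment 1: offset=3 data="fiw" -> buffer=???fiw????????? -> prefix_len=0
Fragment 2: offset=10 data="Ork" -> buffer=???fiw????Ork?? -> prefix_len=0
Fragment 3: offset=0 data="bPK" -> buffer=bPKfiw????Ork?? -> prefix_len=6
Fragment 4: offset=8 data="tO" -> buffer=bPKfiw??tOOrk?? -> prefix_len=6
Fragment 5: offset=13 data="aE" -> buffer=bPKfiw??tOOrkaE -> prefix_len=6
Fragment 6: offset=6 data="wF" -> buffer=bPKfiwwFtOOrkaE -> prefix_len=15

Answer: 0 0 6 6 6 15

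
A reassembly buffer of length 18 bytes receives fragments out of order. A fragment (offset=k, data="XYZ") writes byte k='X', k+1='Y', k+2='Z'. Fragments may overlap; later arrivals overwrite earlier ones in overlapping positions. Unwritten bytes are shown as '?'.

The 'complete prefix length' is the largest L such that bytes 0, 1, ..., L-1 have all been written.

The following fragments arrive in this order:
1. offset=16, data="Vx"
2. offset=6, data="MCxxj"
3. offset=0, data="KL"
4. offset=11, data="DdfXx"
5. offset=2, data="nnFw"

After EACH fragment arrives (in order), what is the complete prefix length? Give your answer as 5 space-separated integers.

Fragment 1: offset=16 data="Vx" -> buffer=????????????????Vx -> prefix_len=0
Fragment 2: offset=6 data="MCxxj" -> buffer=??????MCxxj?????Vx -> prefix_len=0
Fragment 3: offset=0 data="KL" -> buffer=KL????MCxxj?????Vx -> prefix_len=2
Fragment 4: offset=11 data="DdfXx" -> buffer=KL????MCxxjDdfXxVx -> prefix_len=2
Fragment 5: offset=2 data="nnFw" -> buffer=KLnnFwMCxxjDdfXxVx -> prefix_len=18

Answer: 0 0 2 2 18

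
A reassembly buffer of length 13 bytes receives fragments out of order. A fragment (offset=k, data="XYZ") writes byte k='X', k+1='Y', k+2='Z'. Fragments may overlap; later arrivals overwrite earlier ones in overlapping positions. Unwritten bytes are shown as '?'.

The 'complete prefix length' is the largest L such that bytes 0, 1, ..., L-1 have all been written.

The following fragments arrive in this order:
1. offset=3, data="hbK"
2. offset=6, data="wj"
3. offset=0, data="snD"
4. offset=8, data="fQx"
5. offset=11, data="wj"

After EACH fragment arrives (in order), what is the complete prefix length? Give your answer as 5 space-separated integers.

Answer: 0 0 8 11 13

Derivation:
Fragment 1: offset=3 data="hbK" -> buffer=???hbK??????? -> prefix_len=0
Fragment 2: offset=6 data="wj" -> buffer=???hbKwj????? -> prefix_len=0
Fragment 3: offset=0 data="snD" -> buffer=snDhbKwj????? -> prefix_len=8
Fragment 4: offset=8 data="fQx" -> buffer=snDhbKwjfQx?? -> prefix_len=11
Fragment 5: offset=11 data="wj" -> buffer=snDhbKwjfQxwj -> prefix_len=13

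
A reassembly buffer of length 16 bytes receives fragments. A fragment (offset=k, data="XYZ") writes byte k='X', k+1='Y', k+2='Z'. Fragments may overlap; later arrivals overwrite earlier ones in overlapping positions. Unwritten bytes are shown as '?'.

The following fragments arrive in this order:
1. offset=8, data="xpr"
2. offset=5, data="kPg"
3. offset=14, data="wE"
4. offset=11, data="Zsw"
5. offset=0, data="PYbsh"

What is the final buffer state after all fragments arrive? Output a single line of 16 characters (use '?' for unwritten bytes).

Fragment 1: offset=8 data="xpr" -> buffer=????????xpr?????
Fragment 2: offset=5 data="kPg" -> buffer=?????kPgxpr?????
Fragment 3: offset=14 data="wE" -> buffer=?????kPgxpr???wE
Fragment 4: offset=11 data="Zsw" -> buffer=?????kPgxprZswwE
Fragment 5: offset=0 data="PYbsh" -> buffer=PYbshkPgxprZswwE

Answer: PYbshkPgxprZswwE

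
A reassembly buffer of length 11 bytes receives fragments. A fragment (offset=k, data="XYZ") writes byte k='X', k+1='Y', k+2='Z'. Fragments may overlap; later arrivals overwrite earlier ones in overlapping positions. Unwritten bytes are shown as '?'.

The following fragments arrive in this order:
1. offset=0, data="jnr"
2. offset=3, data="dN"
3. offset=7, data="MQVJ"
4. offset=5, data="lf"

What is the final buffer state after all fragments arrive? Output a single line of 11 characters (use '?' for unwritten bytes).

Answer: jnrdNlfMQVJ

Derivation:
Fragment 1: offset=0 data="jnr" -> buffer=jnr????????
Fragment 2: offset=3 data="dN" -> buffer=jnrdN??????
Fragment 3: offset=7 data="MQVJ" -> buffer=jnrdN??MQVJ
Fragment 4: offset=5 data="lf" -> buffer=jnrdNlfMQVJ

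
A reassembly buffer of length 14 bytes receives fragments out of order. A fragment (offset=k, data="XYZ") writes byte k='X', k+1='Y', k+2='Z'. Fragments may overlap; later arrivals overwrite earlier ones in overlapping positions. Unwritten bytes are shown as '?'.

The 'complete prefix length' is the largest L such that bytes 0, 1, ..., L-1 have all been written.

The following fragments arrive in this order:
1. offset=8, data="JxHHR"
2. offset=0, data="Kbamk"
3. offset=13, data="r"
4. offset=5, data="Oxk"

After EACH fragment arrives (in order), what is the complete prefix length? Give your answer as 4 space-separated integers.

Fragment 1: offset=8 data="JxHHR" -> buffer=????????JxHHR? -> prefix_len=0
Fragment 2: offset=0 data="Kbamk" -> buffer=Kbamk???JxHHR? -> prefix_len=5
Fragment 3: offset=13 data="r" -> buffer=Kbamk???JxHHRr -> prefix_len=5
Fragment 4: offset=5 data="Oxk" -> buffer=KbamkOxkJxHHRr -> prefix_len=14

Answer: 0 5 5 14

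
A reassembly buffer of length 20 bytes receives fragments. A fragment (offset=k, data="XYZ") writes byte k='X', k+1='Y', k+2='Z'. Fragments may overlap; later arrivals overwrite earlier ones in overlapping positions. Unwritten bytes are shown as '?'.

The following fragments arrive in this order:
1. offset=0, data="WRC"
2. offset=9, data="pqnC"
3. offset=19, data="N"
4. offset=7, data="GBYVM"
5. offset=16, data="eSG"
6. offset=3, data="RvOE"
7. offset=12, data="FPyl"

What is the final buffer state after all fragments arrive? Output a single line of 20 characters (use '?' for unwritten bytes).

Answer: WRCRvOEGBYVMFPyleSGN

Derivation:
Fragment 1: offset=0 data="WRC" -> buffer=WRC?????????????????
Fragment 2: offset=9 data="pqnC" -> buffer=WRC??????pqnC???????
Fragment 3: offset=19 data="N" -> buffer=WRC??????pqnC??????N
Fragment 4: offset=7 data="GBYVM" -> buffer=WRC????GBYVMC??????N
Fragment 5: offset=16 data="eSG" -> buffer=WRC????GBYVMC???eSGN
Fragment 6: offset=3 data="RvOE" -> buffer=WRCRvOEGBYVMC???eSGN
Fragment 7: offset=12 data="FPyl" -> buffer=WRCRvOEGBYVMFPyleSGN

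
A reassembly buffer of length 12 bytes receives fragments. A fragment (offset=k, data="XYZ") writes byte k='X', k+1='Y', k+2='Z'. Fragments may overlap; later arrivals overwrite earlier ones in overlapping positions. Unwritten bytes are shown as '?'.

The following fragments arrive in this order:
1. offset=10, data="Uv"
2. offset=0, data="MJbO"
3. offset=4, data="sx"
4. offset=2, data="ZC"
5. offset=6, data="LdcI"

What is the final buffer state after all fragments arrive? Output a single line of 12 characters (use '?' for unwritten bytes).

Answer: MJZCsxLdcIUv

Derivation:
Fragment 1: offset=10 data="Uv" -> buffer=??????????Uv
Fragment 2: offset=0 data="MJbO" -> buffer=MJbO??????Uv
Fragment 3: offset=4 data="sx" -> buffer=MJbOsx????Uv
Fragment 4: offset=2 data="ZC" -> buffer=MJZCsx????Uv
Fragment 5: offset=6 data="LdcI" -> buffer=MJZCsxLdcIUv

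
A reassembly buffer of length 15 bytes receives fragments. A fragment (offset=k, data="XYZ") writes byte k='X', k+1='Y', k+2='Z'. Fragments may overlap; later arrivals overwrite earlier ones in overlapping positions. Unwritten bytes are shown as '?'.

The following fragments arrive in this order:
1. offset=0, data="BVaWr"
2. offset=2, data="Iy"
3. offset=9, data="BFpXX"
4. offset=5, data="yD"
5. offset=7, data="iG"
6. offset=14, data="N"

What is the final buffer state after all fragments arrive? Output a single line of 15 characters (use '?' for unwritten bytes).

Fragment 1: offset=0 data="BVaWr" -> buffer=BVaWr??????????
Fragment 2: offset=2 data="Iy" -> buffer=BVIyr??????????
Fragment 3: offset=9 data="BFpXX" -> buffer=BVIyr????BFpXX?
Fragment 4: offset=5 data="yD" -> buffer=BVIyryD??BFpXX?
Fragment 5: offset=7 data="iG" -> buffer=BVIyryDiGBFpXX?
Fragment 6: offset=14 data="N" -> buffer=BVIyryDiGBFpXXN

Answer: BVIyryDiGBFpXXN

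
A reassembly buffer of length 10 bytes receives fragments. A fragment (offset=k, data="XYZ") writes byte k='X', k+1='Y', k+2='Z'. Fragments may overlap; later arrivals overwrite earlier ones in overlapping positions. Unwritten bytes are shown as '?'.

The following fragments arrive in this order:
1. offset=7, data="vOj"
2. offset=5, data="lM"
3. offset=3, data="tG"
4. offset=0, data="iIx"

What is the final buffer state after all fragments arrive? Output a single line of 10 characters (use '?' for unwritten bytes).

Fragment 1: offset=7 data="vOj" -> buffer=???????vOj
Fragment 2: offset=5 data="lM" -> buffer=?????lMvOj
Fragment 3: offset=3 data="tG" -> buffer=???tGlMvOj
Fragment 4: offset=0 data="iIx" -> buffer=iIxtGlMvOj

Answer: iIxtGlMvOj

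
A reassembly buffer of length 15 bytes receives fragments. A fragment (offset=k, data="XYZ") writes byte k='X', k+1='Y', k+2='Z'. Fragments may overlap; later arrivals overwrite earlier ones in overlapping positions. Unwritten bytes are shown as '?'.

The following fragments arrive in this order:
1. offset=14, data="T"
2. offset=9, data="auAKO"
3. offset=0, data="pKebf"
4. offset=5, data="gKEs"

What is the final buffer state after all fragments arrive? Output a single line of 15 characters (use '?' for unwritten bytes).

Answer: pKebfgKEsauAKOT

Derivation:
Fragment 1: offset=14 data="T" -> buffer=??????????????T
Fragment 2: offset=9 data="auAKO" -> buffer=?????????auAKOT
Fragment 3: offset=0 data="pKebf" -> buffer=pKebf????auAKOT
Fragment 4: offset=5 data="gKEs" -> buffer=pKebfgKEsauAKOT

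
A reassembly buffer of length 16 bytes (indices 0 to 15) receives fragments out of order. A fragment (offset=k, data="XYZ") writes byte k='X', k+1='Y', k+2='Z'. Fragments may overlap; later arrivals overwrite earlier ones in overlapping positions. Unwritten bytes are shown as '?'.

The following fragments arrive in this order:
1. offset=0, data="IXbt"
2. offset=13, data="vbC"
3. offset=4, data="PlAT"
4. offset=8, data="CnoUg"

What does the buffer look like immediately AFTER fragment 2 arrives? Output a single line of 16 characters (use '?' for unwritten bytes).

Fragment 1: offset=0 data="IXbt" -> buffer=IXbt????????????
Fragment 2: offset=13 data="vbC" -> buffer=IXbt?????????vbC

Answer: IXbt?????????vbC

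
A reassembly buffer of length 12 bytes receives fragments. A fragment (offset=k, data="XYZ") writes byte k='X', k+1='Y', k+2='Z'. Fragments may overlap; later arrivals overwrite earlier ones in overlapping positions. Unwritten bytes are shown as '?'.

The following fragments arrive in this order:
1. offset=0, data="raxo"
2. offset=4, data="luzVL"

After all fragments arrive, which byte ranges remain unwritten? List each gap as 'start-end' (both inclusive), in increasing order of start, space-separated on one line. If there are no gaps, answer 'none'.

Fragment 1: offset=0 len=4
Fragment 2: offset=4 len=5
Gaps: 9-11

Answer: 9-11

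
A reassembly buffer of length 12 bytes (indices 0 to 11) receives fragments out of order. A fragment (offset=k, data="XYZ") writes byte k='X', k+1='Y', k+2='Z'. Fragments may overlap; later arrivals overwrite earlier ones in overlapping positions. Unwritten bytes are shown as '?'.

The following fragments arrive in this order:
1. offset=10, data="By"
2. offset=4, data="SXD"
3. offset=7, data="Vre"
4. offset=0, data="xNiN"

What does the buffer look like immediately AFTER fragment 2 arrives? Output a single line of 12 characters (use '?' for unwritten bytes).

Answer: ????SXD???By

Derivation:
Fragment 1: offset=10 data="By" -> buffer=??????????By
Fragment 2: offset=4 data="SXD" -> buffer=????SXD???By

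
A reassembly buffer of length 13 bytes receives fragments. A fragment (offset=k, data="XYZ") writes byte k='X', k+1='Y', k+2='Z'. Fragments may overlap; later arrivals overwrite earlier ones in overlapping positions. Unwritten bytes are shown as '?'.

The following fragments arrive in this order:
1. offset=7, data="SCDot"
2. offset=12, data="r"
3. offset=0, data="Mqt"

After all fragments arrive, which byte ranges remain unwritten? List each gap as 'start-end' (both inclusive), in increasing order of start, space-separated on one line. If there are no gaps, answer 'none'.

Fragment 1: offset=7 len=5
Fragment 2: offset=12 len=1
Fragment 3: offset=0 len=3
Gaps: 3-6

Answer: 3-6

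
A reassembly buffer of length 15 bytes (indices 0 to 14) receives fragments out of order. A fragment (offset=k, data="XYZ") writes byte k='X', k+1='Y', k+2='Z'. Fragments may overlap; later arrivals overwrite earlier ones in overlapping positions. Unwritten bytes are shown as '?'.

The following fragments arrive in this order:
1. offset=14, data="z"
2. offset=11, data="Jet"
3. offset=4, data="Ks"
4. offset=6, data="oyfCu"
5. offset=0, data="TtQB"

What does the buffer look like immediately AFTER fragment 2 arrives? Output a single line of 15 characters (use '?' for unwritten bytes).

Answer: ???????????Jetz

Derivation:
Fragment 1: offset=14 data="z" -> buffer=??????????????z
Fragment 2: offset=11 data="Jet" -> buffer=???????????Jetz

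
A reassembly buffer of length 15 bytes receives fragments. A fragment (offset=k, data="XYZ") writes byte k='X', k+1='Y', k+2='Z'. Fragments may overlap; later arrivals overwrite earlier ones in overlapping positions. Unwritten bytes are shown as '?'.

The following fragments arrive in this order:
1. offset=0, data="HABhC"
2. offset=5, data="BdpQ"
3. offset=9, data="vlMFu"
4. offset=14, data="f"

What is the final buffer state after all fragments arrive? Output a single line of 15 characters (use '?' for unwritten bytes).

Fragment 1: offset=0 data="HABhC" -> buffer=HABhC??????????
Fragment 2: offset=5 data="BdpQ" -> buffer=HABhCBdpQ??????
Fragment 3: offset=9 data="vlMFu" -> buffer=HABhCBdpQvlMFu?
Fragment 4: offset=14 data="f" -> buffer=HABhCBdpQvlMFuf

Answer: HABhCBdpQvlMFuf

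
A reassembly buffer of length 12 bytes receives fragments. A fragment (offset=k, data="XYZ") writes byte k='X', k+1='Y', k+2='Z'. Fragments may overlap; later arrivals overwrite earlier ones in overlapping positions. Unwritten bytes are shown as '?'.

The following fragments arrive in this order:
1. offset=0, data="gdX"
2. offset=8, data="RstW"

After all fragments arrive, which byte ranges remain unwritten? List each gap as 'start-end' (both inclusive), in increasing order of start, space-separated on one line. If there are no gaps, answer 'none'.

Fragment 1: offset=0 len=3
Fragment 2: offset=8 len=4
Gaps: 3-7

Answer: 3-7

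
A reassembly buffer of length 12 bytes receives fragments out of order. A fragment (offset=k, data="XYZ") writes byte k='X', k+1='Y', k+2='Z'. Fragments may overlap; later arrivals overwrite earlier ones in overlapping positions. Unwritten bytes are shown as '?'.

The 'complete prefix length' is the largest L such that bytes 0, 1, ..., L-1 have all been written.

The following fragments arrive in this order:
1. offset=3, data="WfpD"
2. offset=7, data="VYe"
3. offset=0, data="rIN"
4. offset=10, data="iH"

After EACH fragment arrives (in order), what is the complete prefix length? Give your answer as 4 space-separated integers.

Answer: 0 0 10 12

Derivation:
Fragment 1: offset=3 data="WfpD" -> buffer=???WfpD????? -> prefix_len=0
Fragment 2: offset=7 data="VYe" -> buffer=???WfpDVYe?? -> prefix_len=0
Fragment 3: offset=0 data="rIN" -> buffer=rINWfpDVYe?? -> prefix_len=10
Fragment 4: offset=10 data="iH" -> buffer=rINWfpDVYeiH -> prefix_len=12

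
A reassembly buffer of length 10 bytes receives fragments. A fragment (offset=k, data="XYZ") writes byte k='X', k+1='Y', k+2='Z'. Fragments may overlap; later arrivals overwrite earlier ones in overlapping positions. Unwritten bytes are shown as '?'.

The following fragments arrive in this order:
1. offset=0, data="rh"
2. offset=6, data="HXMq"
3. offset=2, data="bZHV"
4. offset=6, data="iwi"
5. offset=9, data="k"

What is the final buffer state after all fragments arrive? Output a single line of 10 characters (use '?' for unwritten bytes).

Answer: rhbZHViwik

Derivation:
Fragment 1: offset=0 data="rh" -> buffer=rh????????
Fragment 2: offset=6 data="HXMq" -> buffer=rh????HXMq
Fragment 3: offset=2 data="bZHV" -> buffer=rhbZHVHXMq
Fragment 4: offset=6 data="iwi" -> buffer=rhbZHViwiq
Fragment 5: offset=9 data="k" -> buffer=rhbZHViwik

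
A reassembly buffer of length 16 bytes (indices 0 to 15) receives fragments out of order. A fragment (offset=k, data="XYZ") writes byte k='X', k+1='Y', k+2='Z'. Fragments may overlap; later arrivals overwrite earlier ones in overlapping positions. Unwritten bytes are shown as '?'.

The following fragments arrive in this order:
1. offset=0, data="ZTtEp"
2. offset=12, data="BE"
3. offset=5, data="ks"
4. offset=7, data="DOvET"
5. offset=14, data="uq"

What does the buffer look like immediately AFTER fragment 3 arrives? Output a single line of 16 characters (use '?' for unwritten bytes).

Fragment 1: offset=0 data="ZTtEp" -> buffer=ZTtEp???????????
Fragment 2: offset=12 data="BE" -> buffer=ZTtEp???????BE??
Fragment 3: offset=5 data="ks" -> buffer=ZTtEpks?????BE??

Answer: ZTtEpks?????BE??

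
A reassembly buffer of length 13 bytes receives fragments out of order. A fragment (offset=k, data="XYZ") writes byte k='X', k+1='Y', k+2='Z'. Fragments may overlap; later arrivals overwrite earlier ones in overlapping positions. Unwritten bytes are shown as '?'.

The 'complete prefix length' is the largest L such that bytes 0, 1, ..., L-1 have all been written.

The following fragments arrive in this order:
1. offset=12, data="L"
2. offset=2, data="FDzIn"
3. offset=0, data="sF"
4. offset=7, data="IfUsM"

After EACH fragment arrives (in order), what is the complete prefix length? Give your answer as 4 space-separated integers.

Answer: 0 0 7 13

Derivation:
Fragment 1: offset=12 data="L" -> buffer=????????????L -> prefix_len=0
Fragment 2: offset=2 data="FDzIn" -> buffer=??FDzIn?????L -> prefix_len=0
Fragment 3: offset=0 data="sF" -> buffer=sFFDzIn?????L -> prefix_len=7
Fragment 4: offset=7 data="IfUsM" -> buffer=sFFDzInIfUsML -> prefix_len=13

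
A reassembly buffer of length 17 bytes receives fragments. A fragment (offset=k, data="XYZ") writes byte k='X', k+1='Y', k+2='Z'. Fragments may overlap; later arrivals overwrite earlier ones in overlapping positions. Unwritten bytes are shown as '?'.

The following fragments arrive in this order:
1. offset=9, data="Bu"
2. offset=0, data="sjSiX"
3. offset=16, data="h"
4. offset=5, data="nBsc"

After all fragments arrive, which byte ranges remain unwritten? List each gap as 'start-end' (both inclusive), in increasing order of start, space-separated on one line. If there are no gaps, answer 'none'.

Fragment 1: offset=9 len=2
Fragment 2: offset=0 len=5
Fragment 3: offset=16 len=1
Fragment 4: offset=5 len=4
Gaps: 11-15

Answer: 11-15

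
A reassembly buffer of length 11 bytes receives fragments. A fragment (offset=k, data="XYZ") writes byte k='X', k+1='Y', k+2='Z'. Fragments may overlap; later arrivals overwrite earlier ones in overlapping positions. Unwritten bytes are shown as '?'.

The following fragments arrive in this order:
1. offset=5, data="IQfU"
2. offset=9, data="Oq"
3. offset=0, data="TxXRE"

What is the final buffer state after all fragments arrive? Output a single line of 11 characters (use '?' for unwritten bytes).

Fragment 1: offset=5 data="IQfU" -> buffer=?????IQfU??
Fragment 2: offset=9 data="Oq" -> buffer=?????IQfUOq
Fragment 3: offset=0 data="TxXRE" -> buffer=TxXREIQfUOq

Answer: TxXREIQfUOq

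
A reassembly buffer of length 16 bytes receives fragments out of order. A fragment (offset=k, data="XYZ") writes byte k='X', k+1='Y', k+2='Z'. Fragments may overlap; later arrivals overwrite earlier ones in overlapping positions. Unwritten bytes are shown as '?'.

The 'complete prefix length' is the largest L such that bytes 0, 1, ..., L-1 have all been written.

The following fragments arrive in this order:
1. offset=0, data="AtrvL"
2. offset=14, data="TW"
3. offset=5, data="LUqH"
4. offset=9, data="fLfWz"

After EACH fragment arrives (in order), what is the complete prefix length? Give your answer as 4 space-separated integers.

Fragment 1: offset=0 data="AtrvL" -> buffer=AtrvL??????????? -> prefix_len=5
Fragment 2: offset=14 data="TW" -> buffer=AtrvL?????????TW -> prefix_len=5
Fragment 3: offset=5 data="LUqH" -> buffer=AtrvLLUqH?????TW -> prefix_len=9
Fragment 4: offset=9 data="fLfWz" -> buffer=AtrvLLUqHfLfWzTW -> prefix_len=16

Answer: 5 5 9 16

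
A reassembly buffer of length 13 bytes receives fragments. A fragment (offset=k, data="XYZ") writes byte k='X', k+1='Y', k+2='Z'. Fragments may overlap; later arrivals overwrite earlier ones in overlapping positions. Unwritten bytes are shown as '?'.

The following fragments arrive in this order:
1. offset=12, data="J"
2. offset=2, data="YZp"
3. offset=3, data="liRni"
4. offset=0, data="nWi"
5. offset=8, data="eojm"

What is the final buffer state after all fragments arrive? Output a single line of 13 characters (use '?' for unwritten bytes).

Fragment 1: offset=12 data="J" -> buffer=????????????J
Fragment 2: offset=2 data="YZp" -> buffer=??YZp???????J
Fragment 3: offset=3 data="liRni" -> buffer=??YliRni????J
Fragment 4: offset=0 data="nWi" -> buffer=nWiliRni????J
Fragment 5: offset=8 data="eojm" -> buffer=nWiliRnieojmJ

Answer: nWiliRnieojmJ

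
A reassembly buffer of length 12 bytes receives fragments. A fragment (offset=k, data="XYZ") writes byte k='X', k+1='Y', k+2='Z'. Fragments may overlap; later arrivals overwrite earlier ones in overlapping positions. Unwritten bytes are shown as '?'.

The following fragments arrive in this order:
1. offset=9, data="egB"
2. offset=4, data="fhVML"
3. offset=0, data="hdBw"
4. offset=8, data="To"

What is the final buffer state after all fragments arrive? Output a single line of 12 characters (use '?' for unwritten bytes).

Fragment 1: offset=9 data="egB" -> buffer=?????????egB
Fragment 2: offset=4 data="fhVML" -> buffer=????fhVMLegB
Fragment 3: offset=0 data="hdBw" -> buffer=hdBwfhVMLegB
Fragment 4: offset=8 data="To" -> buffer=hdBwfhVMTogB

Answer: hdBwfhVMTogB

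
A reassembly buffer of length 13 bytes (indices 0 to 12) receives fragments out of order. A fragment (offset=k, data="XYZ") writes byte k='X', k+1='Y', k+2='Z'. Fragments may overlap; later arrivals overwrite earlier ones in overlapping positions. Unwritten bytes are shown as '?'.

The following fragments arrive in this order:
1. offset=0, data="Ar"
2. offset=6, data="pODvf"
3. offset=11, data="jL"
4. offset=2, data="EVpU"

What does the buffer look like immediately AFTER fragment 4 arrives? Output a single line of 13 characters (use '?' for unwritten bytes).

Fragment 1: offset=0 data="Ar" -> buffer=Ar???????????
Fragment 2: offset=6 data="pODvf" -> buffer=Ar????pODvf??
Fragment 3: offset=11 data="jL" -> buffer=Ar????pODvfjL
Fragment 4: offset=2 data="EVpU" -> buffer=ArEVpUpODvfjL

Answer: ArEVpUpODvfjL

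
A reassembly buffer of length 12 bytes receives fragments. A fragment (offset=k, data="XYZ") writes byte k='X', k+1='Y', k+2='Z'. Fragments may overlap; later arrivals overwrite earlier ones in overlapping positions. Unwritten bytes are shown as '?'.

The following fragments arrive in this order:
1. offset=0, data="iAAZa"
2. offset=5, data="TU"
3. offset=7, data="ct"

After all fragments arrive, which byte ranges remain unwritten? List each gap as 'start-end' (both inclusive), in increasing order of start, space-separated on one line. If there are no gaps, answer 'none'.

Answer: 9-11

Derivation:
Fragment 1: offset=0 len=5
Fragment 2: offset=5 len=2
Fragment 3: offset=7 len=2
Gaps: 9-11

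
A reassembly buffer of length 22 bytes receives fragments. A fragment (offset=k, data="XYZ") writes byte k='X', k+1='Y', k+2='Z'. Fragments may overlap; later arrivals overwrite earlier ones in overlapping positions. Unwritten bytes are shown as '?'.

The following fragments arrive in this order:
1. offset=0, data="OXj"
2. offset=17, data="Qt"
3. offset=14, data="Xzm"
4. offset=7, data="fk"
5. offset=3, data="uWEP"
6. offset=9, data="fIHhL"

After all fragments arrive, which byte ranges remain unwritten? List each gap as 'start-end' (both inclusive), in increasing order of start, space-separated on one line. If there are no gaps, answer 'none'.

Answer: 19-21

Derivation:
Fragment 1: offset=0 len=3
Fragment 2: offset=17 len=2
Fragment 3: offset=14 len=3
Fragment 4: offset=7 len=2
Fragment 5: offset=3 len=4
Fragment 6: offset=9 len=5
Gaps: 19-21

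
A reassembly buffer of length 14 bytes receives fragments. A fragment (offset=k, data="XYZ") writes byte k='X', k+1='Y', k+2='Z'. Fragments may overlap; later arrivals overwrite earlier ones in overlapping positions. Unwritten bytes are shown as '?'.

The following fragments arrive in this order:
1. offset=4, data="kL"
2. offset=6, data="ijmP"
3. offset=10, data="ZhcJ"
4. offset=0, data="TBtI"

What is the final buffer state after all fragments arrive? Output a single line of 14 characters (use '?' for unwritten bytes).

Fragment 1: offset=4 data="kL" -> buffer=????kL????????
Fragment 2: offset=6 data="ijmP" -> buffer=????kLijmP????
Fragment 3: offset=10 data="ZhcJ" -> buffer=????kLijmPZhcJ
Fragment 4: offset=0 data="TBtI" -> buffer=TBtIkLijmPZhcJ

Answer: TBtIkLijmPZhcJ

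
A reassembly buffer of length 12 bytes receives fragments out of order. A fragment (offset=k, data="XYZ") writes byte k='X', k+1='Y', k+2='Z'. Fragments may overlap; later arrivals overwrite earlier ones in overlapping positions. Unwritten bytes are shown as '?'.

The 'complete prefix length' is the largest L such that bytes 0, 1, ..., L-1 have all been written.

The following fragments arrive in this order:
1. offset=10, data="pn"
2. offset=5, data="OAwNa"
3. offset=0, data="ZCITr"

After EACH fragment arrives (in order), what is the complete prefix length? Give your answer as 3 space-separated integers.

Fragment 1: offset=10 data="pn" -> buffer=??????????pn -> prefix_len=0
Fragment 2: offset=5 data="OAwNa" -> buffer=?????OAwNapn -> prefix_len=0
Fragment 3: offset=0 data="ZCITr" -> buffer=ZCITrOAwNapn -> prefix_len=12

Answer: 0 0 12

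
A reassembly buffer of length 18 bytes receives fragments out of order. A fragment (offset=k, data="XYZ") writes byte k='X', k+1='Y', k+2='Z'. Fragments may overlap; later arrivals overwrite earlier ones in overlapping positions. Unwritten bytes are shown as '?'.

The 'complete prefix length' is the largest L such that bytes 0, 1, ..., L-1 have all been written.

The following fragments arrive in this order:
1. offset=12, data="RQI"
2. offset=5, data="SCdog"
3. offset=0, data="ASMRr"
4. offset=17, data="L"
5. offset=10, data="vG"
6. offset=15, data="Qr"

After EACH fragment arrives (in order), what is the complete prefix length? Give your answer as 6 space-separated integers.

Answer: 0 0 10 10 15 18

Derivation:
Fragment 1: offset=12 data="RQI" -> buffer=????????????RQI??? -> prefix_len=0
Fragment 2: offset=5 data="SCdog" -> buffer=?????SCdog??RQI??? -> prefix_len=0
Fragment 3: offset=0 data="ASMRr" -> buffer=ASMRrSCdog??RQI??? -> prefix_len=10
Fragment 4: offset=17 data="L" -> buffer=ASMRrSCdog??RQI??L -> prefix_len=10
Fragment 5: offset=10 data="vG" -> buffer=ASMRrSCdogvGRQI??L -> prefix_len=15
Fragment 6: offset=15 data="Qr" -> buffer=ASMRrSCdogvGRQIQrL -> prefix_len=18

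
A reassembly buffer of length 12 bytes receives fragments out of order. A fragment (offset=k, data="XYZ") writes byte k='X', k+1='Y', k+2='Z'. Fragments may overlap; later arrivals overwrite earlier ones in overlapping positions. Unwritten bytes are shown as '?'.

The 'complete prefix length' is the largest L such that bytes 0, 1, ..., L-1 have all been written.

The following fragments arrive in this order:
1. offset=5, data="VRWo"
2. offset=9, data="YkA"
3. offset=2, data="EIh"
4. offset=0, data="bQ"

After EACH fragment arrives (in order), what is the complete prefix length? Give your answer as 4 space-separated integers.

Fragment 1: offset=5 data="VRWo" -> buffer=?????VRWo??? -> prefix_len=0
Fragment 2: offset=9 data="YkA" -> buffer=?????VRWoYkA -> prefix_len=0
Fragment 3: offset=2 data="EIh" -> buffer=??EIhVRWoYkA -> prefix_len=0
Fragment 4: offset=0 data="bQ" -> buffer=bQEIhVRWoYkA -> prefix_len=12

Answer: 0 0 0 12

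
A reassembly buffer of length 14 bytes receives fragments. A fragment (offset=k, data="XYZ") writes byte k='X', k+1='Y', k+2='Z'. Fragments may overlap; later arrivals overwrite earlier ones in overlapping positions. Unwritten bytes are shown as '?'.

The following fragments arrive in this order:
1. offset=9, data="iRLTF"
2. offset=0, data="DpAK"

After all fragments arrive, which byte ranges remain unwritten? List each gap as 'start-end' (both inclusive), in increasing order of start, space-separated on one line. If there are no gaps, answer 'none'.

Answer: 4-8

Derivation:
Fragment 1: offset=9 len=5
Fragment 2: offset=0 len=4
Gaps: 4-8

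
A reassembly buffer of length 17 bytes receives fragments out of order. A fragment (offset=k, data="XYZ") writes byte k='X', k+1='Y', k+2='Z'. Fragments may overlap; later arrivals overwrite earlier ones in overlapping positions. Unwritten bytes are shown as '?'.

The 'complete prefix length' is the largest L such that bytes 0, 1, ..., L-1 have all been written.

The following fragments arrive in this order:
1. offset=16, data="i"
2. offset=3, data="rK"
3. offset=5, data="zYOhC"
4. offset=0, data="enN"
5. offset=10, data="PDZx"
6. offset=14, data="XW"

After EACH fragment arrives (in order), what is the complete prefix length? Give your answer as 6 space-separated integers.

Fragment 1: offset=16 data="i" -> buffer=????????????????i -> prefix_len=0
Fragment 2: offset=3 data="rK" -> buffer=???rK???????????i -> prefix_len=0
Fragment 3: offset=5 data="zYOhC" -> buffer=???rKzYOhC??????i -> prefix_len=0
Fragment 4: offset=0 data="enN" -> buffer=enNrKzYOhC??????i -> prefix_len=10
Fragment 5: offset=10 data="PDZx" -> buffer=enNrKzYOhCPDZx??i -> prefix_len=14
Fragment 6: offset=14 data="XW" -> buffer=enNrKzYOhCPDZxXWi -> prefix_len=17

Answer: 0 0 0 10 14 17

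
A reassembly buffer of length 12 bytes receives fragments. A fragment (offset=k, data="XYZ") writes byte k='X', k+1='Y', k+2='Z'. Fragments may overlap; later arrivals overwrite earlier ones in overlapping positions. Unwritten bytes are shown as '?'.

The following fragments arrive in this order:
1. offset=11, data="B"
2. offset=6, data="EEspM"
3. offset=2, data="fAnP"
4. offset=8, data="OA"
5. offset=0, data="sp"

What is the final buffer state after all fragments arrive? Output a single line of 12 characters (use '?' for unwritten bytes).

Fragment 1: offset=11 data="B" -> buffer=???????????B
Fragment 2: offset=6 data="EEspM" -> buffer=??????EEspMB
Fragment 3: offset=2 data="fAnP" -> buffer=??fAnPEEspMB
Fragment 4: offset=8 data="OA" -> buffer=??fAnPEEOAMB
Fragment 5: offset=0 data="sp" -> buffer=spfAnPEEOAMB

Answer: spfAnPEEOAMB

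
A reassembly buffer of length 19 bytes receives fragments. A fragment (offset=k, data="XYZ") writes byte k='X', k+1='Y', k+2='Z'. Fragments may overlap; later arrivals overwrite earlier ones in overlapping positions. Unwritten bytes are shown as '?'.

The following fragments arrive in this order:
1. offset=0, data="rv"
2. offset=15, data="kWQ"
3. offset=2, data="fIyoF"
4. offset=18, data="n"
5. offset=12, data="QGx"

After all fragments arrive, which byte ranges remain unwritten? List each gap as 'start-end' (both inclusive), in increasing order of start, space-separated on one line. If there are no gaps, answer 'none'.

Fragment 1: offset=0 len=2
Fragment 2: offset=15 len=3
Fragment 3: offset=2 len=5
Fragment 4: offset=18 len=1
Fragment 5: offset=12 len=3
Gaps: 7-11

Answer: 7-11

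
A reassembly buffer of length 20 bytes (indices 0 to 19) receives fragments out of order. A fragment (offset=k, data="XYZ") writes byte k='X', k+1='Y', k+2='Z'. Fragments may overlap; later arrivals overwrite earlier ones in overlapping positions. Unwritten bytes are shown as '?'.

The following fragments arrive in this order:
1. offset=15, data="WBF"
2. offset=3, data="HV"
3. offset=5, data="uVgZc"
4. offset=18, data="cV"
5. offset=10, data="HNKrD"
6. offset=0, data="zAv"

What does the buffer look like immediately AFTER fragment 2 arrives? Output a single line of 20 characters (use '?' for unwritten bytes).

Answer: ???HV??????????WBF??

Derivation:
Fragment 1: offset=15 data="WBF" -> buffer=???????????????WBF??
Fragment 2: offset=3 data="HV" -> buffer=???HV??????????WBF??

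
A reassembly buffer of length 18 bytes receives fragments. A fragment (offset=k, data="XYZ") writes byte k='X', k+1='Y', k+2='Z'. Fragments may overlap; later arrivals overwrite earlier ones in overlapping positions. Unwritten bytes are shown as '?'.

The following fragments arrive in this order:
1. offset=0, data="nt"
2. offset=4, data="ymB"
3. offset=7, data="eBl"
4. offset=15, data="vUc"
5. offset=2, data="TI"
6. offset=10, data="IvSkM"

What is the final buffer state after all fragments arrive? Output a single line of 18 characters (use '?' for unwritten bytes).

Answer: ntTIymBeBlIvSkMvUc

Derivation:
Fragment 1: offset=0 data="nt" -> buffer=nt????????????????
Fragment 2: offset=4 data="ymB" -> buffer=nt??ymB???????????
Fragment 3: offset=7 data="eBl" -> buffer=nt??ymBeBl????????
Fragment 4: offset=15 data="vUc" -> buffer=nt??ymBeBl?????vUc
Fragment 5: offset=2 data="TI" -> buffer=ntTIymBeBl?????vUc
Fragment 6: offset=10 data="IvSkM" -> buffer=ntTIymBeBlIvSkMvUc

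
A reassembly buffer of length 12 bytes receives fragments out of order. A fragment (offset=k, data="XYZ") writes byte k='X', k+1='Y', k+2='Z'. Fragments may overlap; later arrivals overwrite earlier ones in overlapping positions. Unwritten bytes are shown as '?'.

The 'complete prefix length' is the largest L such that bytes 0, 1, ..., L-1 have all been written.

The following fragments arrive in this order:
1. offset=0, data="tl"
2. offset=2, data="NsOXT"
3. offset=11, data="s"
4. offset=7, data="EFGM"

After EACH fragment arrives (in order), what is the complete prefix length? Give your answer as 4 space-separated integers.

Fragment 1: offset=0 data="tl" -> buffer=tl?????????? -> prefix_len=2
Fragment 2: offset=2 data="NsOXT" -> buffer=tlNsOXT????? -> prefix_len=7
Fragment 3: offset=11 data="s" -> buffer=tlNsOXT????s -> prefix_len=7
Fragment 4: offset=7 data="EFGM" -> buffer=tlNsOXTEFGMs -> prefix_len=12

Answer: 2 7 7 12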